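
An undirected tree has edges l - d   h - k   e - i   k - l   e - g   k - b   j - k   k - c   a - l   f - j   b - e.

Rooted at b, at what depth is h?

Path from b to h: b – k – h, which has 2 edges.

2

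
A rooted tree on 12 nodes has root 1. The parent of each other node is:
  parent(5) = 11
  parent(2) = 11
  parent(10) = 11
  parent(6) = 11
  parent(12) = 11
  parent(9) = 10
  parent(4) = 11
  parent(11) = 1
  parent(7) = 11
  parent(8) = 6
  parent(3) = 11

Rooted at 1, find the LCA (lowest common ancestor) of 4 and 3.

11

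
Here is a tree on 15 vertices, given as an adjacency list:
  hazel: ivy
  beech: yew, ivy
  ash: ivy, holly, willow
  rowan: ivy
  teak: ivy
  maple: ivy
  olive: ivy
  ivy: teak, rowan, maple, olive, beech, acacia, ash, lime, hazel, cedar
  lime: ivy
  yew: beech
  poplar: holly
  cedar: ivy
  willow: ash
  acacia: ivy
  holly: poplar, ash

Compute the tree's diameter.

5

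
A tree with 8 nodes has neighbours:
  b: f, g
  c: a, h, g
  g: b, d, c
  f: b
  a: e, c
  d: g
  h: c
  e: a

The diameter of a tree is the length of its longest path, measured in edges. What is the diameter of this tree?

5

Starting from e, a farthest node is f at distance 5.
One longest path: e–a–c–g–b–f.
So the diameter is 5.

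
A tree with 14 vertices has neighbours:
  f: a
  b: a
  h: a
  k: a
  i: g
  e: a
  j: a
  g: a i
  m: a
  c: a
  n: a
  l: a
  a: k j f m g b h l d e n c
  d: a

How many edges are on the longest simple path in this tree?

BFS from i reaches n last, at distance 3; BFS from n confirms no node is farther.
Path: i - g - a - n.

3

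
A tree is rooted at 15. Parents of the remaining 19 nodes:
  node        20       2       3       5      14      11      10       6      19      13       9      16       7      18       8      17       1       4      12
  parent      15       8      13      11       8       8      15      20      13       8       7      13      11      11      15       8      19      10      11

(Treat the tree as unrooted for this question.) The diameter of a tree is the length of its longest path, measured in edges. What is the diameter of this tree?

6

Starting from 1, a farthest node is 9 at distance 6.
One longest path: 1 - 19 - 13 - 8 - 11 - 7 - 9.
So the diameter is 6.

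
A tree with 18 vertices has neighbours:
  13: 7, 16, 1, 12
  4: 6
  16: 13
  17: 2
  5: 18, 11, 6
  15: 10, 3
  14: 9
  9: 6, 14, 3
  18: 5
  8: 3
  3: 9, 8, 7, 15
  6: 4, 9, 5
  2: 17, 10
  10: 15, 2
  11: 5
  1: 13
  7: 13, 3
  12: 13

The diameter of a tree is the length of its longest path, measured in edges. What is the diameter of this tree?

8

A longest path is 17-2-10-15-3-9-6-5-11, with 8 edges.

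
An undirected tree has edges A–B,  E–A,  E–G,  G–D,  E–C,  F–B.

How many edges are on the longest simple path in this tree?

A longest path is D – G – E – A – B – F, with 5 edges.

5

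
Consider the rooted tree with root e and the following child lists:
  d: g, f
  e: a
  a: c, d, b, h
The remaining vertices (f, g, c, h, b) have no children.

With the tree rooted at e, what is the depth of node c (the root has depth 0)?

2

Climbing from c to the root: c–a–e. That's 2 steps.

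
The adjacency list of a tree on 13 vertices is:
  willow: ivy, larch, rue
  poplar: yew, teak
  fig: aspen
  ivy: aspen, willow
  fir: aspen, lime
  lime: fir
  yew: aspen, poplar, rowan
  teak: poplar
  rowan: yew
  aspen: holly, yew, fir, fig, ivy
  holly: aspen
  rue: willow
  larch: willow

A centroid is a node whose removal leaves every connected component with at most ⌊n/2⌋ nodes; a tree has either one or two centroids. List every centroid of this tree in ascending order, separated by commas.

Delete aspen: the remaining components have sizes 4, 4, 2, 1, 1. Max 4 ≤ 6, so aspen is a centroid.
Every other node leaves some component of size > 6, so the centroid is unique.

aspen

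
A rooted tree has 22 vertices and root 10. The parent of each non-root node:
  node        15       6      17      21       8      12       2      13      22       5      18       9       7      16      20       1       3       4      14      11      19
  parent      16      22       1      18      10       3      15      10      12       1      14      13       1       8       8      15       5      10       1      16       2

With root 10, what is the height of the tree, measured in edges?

9

A deepest node is 6, reached by 10-8-16-15-1-5-3-12-22-6.
That path has 9 edges, so the height is 9.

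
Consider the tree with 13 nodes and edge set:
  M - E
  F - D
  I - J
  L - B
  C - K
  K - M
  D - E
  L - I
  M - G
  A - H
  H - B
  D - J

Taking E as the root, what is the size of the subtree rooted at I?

I's subtree: {I, L, B, H, A}, size 5.

5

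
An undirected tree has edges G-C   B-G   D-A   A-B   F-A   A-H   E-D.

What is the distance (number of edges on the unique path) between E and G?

4

E - D - A - B - G: 4 edges.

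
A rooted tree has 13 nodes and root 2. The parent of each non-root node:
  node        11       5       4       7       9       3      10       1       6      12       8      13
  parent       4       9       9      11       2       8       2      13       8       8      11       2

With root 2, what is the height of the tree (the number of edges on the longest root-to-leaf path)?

A deepest node is 12, reached by 2–9–4–11–8–12.
That path has 5 edges, so the height is 5.

5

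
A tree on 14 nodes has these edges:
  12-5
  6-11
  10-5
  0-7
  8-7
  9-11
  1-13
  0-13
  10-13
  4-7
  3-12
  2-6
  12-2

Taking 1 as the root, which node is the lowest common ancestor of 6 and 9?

6's ancestor chain is 6, 2, 12, 5, 10, 13, 1 and 9's is 9, 11, 6, 2, 12, 5, 10, 13, 1; they first meet at 6.

6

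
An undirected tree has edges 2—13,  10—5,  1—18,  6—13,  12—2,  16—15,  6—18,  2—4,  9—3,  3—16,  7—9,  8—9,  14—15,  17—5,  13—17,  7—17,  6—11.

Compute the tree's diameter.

10

A longest path is 14–15–16–3–9–7–17–13–6–18–1, with 10 edges.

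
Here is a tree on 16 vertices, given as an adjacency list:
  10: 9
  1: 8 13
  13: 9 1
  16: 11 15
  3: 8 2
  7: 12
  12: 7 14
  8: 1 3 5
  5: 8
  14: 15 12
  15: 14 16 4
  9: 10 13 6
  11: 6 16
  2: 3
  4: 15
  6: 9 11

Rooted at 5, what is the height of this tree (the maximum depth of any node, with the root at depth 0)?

7 sits deepest: 5 → 8 → 1 → 13 → 9 → 6 → 11 → 16 → 15 → 14 → 12 → 7 — 11 edges from the root.

11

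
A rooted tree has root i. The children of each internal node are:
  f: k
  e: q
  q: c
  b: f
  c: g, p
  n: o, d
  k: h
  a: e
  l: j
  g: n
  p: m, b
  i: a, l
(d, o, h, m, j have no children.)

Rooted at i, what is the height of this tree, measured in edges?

9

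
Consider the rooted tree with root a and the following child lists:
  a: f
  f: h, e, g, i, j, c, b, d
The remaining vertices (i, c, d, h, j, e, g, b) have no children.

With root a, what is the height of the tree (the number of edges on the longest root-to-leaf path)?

2

A deepest node is b, reached by a-f-b.
That path has 2 edges, so the height is 2.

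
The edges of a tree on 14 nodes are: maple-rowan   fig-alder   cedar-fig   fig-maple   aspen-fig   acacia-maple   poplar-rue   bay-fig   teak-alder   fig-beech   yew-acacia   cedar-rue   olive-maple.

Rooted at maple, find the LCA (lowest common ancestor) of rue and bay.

Path rue→root: rue cedar fig maple; path bay→root: bay fig maple.
First common node: fig.

fig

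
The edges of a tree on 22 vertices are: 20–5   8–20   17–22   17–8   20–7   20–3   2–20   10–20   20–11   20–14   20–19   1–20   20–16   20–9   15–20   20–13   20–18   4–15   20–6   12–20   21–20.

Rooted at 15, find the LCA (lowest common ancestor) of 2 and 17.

2's ancestor chain is 2, 20, 15 and 17's is 17, 8, 20, 15; they first meet at 20.

20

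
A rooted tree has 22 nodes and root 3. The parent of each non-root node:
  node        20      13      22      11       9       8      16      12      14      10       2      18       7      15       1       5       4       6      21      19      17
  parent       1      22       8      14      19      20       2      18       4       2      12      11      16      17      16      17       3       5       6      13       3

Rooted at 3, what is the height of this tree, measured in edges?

14

The longest root-to-leaf path is 3 → 4 → 14 → 11 → 18 → 12 → 2 → 16 → 1 → 20 → 8 → 22 → 13 → 19 → 9 (14 edges).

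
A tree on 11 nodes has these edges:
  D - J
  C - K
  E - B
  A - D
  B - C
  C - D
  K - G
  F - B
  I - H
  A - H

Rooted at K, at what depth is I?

5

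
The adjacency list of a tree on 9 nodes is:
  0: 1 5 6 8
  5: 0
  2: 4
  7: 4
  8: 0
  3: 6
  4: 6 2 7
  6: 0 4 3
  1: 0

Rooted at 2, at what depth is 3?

2 – 4 – 6 – 3 — 3 edges.

3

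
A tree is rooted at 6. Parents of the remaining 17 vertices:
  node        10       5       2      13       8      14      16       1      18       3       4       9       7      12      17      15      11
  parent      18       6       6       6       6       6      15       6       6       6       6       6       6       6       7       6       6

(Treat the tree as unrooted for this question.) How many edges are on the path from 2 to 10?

3

2 - 6 - 18 - 10: 3 edges.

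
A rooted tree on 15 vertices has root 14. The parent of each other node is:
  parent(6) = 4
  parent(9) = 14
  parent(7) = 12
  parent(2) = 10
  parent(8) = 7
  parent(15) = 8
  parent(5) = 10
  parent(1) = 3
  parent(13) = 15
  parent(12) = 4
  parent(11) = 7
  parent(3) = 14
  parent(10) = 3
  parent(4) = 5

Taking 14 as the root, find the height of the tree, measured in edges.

9

13 sits deepest: 14 – 3 – 10 – 5 – 4 – 12 – 7 – 8 – 15 – 13 — 9 edges from the root.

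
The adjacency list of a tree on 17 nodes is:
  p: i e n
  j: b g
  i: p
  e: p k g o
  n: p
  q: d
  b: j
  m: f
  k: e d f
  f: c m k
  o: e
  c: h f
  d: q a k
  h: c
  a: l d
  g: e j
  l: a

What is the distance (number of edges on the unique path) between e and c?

3

The path is e–k–f–c, which has 3 edges.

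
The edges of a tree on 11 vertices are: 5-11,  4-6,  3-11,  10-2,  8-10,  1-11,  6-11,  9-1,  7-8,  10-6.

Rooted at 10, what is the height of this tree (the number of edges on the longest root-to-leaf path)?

The longest root-to-leaf path is 10–6–11–1–9 (4 edges).

4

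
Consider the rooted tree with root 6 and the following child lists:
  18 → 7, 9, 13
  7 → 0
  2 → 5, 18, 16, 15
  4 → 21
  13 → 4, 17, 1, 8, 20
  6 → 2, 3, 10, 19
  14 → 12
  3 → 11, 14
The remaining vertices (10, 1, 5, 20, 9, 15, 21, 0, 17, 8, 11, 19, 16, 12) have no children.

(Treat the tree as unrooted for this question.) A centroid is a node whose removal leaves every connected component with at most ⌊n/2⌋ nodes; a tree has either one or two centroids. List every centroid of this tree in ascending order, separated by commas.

If 18 is removed the pieces have sizes 11, 7, 2, 1, all ≤ ⌊22/2⌋ = 11.
Its neighbour 2 also leaves a largest component of size 11, so both are centroids.

2, 18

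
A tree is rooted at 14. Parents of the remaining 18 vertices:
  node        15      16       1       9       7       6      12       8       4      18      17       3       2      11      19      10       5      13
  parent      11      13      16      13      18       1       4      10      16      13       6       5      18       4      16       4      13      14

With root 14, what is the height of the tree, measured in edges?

5

The longest root-to-leaf path is 14 – 13 – 16 – 1 – 6 – 17 (5 edges).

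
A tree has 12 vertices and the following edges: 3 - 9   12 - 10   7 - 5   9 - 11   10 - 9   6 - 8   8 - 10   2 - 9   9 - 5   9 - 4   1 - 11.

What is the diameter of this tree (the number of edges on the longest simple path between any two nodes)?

Starting from 1, a farthest node is 6 at distance 5.
One longest path: 1-11-9-10-8-6.
So the diameter is 5.

5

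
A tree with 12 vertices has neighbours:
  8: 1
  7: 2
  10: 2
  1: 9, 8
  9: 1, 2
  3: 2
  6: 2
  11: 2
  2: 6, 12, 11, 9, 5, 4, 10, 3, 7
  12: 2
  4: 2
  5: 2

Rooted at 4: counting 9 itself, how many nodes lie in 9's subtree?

Descendants of 9 (including itself): 9, 1, 8. That's 3.

3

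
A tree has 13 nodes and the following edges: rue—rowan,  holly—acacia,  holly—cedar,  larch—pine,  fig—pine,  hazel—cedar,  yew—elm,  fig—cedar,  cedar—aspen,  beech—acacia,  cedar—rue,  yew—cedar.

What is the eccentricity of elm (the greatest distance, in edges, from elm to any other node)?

The node farthest from elm is beech (larch also at distance 5), via elm – yew – cedar – holly – acacia – beech — 5 edges.

5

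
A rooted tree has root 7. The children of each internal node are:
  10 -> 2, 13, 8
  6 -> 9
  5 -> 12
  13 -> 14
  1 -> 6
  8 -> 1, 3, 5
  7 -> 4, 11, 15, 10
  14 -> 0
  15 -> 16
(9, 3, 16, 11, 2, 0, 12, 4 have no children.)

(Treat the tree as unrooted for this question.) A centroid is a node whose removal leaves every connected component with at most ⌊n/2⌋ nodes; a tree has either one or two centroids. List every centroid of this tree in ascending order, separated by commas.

10

If 10 is removed the pieces have sizes 7, 5, 3, 1, all ≤ ⌊17/2⌋ = 8.
No neighbour of 10 does as well, so 10 is the unique centroid.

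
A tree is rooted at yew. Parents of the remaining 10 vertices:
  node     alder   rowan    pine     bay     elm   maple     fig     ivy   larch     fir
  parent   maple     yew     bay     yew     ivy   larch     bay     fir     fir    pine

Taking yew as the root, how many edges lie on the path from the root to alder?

6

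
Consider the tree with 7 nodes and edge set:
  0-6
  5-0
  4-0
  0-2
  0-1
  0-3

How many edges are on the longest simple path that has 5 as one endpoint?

Distances from 5 peak at 2, attained at 4 (1, 6, 2, 3 also at distance 2).
5–0–4

2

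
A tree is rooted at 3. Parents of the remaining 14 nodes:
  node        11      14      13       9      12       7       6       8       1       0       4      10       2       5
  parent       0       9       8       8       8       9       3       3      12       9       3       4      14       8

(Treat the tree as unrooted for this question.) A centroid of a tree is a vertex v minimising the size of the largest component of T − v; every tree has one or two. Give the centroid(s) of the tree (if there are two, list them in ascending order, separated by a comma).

8

Removing 8 splits the tree into components of sizes 6, 4, 2, 1, 1; the largest is 6 ≤ ⌊15/2⌋ = 7.
No neighbour of 8 does as well, so 8 is the unique centroid.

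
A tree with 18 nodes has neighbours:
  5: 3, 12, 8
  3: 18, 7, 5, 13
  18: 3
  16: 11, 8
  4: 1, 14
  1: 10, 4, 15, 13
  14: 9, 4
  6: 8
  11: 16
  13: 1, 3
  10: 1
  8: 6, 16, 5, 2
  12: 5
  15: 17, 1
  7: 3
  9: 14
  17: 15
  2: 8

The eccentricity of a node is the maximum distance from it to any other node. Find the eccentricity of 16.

The node farthest from 16 is 9, via 16-8-5-3-13-1-4-14-9 — 8 edges.

8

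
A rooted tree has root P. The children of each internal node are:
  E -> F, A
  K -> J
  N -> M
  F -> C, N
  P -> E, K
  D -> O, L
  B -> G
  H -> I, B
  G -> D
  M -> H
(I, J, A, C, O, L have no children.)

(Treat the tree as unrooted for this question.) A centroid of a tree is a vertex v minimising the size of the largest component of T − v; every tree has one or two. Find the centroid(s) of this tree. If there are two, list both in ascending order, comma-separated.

Delete N: the remaining components have sizes 8, 7. Max 8 ≤ 8, so N is a centroid.
Its neighbour M also leaves a largest component of size 8, so both are centroids.

M, N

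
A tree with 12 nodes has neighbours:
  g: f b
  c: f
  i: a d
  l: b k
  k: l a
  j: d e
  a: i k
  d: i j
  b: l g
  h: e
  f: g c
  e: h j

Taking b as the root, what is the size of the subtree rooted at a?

6

a's subtree: {a, i, d, j, e, h}, size 6.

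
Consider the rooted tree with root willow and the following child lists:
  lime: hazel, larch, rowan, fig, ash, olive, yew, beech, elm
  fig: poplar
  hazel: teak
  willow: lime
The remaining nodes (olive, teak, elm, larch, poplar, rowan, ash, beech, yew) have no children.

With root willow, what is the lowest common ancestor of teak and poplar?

lime

Path teak→root: teak hazel lime willow; path poplar→root: poplar fig lime willow.
First common node: lime.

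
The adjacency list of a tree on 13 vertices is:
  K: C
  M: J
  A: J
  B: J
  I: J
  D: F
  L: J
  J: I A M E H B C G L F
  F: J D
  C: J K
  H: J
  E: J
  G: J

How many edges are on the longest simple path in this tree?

4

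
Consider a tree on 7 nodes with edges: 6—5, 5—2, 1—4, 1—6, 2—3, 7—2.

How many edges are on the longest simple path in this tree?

5

Starting from 7, a farthest node is 4 at distance 5.
One longest path: 7 - 2 - 5 - 6 - 1 - 4.
So the diameter is 5.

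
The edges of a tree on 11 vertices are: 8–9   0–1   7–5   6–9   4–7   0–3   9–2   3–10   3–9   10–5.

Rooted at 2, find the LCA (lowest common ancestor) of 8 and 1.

9

Path 8→root: 8 9 2; path 1→root: 1 0 3 9 2.
First common node: 9.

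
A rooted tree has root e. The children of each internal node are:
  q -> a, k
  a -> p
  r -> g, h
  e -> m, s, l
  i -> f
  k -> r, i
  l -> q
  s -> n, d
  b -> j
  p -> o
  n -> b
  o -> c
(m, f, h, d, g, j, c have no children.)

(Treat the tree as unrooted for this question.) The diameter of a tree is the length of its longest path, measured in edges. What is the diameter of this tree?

10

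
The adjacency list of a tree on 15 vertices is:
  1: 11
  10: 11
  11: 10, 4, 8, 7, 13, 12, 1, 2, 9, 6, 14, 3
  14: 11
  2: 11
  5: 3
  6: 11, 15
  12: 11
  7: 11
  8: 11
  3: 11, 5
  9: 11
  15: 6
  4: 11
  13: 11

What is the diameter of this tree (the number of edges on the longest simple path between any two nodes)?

Starting from 5, a farthest node is 15 at distance 4.
One longest path: 5–3–11–6–15.
So the diameter is 4.

4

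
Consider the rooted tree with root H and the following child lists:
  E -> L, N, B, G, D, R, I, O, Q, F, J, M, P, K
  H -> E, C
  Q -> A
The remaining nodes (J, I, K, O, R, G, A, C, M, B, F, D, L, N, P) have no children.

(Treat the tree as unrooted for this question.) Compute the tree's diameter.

4

Starting from C, a farthest node is A at distance 4.
One longest path: C–H–E–Q–A.
So the diameter is 4.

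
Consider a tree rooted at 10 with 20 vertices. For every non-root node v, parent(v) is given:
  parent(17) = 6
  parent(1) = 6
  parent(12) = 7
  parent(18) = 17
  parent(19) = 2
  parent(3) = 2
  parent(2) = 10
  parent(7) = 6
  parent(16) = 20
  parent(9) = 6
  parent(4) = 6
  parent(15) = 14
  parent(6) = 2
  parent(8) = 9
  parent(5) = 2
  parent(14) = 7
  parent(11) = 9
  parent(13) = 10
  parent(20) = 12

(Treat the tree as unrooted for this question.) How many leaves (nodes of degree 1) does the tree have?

11

Exactly 11 nodes have a single neighbour: 1, 3, 4, 5, 8, 11, 13, 15, 16, 18, 19.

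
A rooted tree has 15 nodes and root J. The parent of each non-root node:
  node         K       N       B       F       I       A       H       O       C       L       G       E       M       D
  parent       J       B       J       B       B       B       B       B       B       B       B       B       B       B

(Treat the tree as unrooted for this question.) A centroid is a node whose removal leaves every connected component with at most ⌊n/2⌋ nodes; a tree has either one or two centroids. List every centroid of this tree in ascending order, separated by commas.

Delete B: the remaining components have sizes 2, 1, 1, 1, 1, 1, 1, 1, 1, 1, 1, 1, 1. Max 2 ≤ 7, so B is a centroid.
No neighbour of B does as well, so B is the unique centroid.

B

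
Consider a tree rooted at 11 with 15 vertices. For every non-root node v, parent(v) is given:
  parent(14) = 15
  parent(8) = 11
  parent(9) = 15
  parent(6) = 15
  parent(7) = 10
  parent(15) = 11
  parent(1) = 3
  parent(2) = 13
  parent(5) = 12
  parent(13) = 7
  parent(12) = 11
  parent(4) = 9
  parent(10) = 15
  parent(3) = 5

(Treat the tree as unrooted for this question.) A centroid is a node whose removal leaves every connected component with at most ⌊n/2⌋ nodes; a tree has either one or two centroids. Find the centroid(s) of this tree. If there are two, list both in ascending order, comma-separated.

15

Delete 15: the remaining components have sizes 6, 4, 2, 1, 1. Max 6 ≤ 7, so 15 is a centroid.
No neighbour of 15 does as well, so 15 is the unique centroid.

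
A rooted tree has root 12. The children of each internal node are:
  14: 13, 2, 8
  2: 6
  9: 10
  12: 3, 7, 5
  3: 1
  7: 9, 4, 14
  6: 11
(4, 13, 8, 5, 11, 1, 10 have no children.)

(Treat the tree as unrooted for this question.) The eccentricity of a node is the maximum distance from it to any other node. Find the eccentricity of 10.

6

Distances from 10 peak at 6, attained at 11.
10 – 9 – 7 – 14 – 2 – 6 – 11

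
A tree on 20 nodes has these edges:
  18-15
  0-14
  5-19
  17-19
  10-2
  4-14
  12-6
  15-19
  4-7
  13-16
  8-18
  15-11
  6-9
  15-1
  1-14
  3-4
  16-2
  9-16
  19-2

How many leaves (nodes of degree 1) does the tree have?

10

Degree-1 nodes: 0, 3, 5, 7, 8, 10, 11, 12, 13, 17 — 10 of them.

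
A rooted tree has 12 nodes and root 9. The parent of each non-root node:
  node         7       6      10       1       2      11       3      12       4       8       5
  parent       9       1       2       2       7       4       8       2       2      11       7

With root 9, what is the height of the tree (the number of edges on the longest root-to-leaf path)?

A deepest node is 3, reached by 9 → 7 → 2 → 4 → 11 → 8 → 3.
That path has 6 edges, so the height is 6.

6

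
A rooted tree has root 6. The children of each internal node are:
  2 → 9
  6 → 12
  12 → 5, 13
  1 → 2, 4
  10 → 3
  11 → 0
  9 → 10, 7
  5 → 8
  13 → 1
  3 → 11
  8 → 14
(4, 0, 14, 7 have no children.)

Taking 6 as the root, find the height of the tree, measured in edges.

A deepest node is 0, reached by 6 – 12 – 13 – 1 – 2 – 9 – 10 – 3 – 11 – 0.
That path has 9 edges, so the height is 9.

9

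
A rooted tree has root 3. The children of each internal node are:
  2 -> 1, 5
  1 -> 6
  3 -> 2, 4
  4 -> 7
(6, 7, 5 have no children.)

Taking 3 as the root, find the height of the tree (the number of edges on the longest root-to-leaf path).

A deepest node is 6, reached by 3-2-1-6.
That path has 3 edges, so the height is 3.

3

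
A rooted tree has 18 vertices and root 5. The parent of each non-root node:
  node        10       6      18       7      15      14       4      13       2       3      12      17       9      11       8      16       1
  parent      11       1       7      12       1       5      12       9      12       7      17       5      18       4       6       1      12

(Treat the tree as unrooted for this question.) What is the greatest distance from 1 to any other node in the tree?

5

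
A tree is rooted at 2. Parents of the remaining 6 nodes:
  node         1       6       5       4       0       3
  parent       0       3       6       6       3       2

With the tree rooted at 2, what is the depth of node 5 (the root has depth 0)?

Climbing from 5 to the root: 5 → 6 → 3 → 2. That's 3 steps.

3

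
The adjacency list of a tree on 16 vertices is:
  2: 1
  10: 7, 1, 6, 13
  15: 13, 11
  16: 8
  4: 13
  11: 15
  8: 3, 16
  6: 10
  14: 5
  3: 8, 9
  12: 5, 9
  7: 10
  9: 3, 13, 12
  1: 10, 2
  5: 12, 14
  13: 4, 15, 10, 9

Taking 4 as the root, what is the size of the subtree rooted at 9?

7

The subtree rooted at 9 contains: 9, 3, 12, 8, 5, 16, 14 — 7 nodes.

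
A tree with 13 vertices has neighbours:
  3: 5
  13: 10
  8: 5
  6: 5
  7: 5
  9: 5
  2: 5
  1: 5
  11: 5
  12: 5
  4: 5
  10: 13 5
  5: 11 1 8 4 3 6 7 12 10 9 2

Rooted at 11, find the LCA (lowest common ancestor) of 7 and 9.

Ancestors of 7 (toward the root): 7, 5, 11.
Ancestors of 9: 9, 5, 11.
The deepest node appearing in both lists is 5.

5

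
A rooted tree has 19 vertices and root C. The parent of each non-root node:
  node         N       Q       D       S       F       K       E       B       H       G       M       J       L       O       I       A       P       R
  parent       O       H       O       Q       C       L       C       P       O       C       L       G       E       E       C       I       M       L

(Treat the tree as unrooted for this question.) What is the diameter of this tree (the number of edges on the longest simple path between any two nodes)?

A longest path is S-Q-H-O-E-L-M-P-B, with 8 edges.

8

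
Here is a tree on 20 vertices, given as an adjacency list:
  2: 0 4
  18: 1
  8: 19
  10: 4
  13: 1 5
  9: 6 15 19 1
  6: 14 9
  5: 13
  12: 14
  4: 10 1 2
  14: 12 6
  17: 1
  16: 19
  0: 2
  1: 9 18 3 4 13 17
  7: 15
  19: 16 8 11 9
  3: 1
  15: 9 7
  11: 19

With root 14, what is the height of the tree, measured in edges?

6

The longest root-to-leaf path is 14–6–9–1–4–2–0 (6 edges).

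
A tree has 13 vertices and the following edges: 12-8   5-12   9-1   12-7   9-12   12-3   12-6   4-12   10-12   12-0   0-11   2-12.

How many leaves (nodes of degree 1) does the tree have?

10

Exactly 10 nodes have a single neighbour: 1, 2, 3, 4, 5, 6, 7, 8, 10, 11.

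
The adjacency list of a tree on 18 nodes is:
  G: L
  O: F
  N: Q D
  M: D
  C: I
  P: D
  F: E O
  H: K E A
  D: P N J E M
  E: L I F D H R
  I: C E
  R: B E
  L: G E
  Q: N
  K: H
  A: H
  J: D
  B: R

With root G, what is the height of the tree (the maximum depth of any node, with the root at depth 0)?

The longest root-to-leaf path is G–L–E–D–N–Q (5 edges).

5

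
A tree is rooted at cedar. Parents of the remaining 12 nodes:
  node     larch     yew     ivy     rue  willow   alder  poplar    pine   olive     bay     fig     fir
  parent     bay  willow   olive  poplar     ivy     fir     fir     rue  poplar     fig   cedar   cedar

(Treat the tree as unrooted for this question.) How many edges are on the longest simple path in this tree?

BFS from larch reaches yew last, at distance 9; BFS from yew confirms no node is farther.
Path: larch – bay – fig – cedar – fir – poplar – olive – ivy – willow – yew.

9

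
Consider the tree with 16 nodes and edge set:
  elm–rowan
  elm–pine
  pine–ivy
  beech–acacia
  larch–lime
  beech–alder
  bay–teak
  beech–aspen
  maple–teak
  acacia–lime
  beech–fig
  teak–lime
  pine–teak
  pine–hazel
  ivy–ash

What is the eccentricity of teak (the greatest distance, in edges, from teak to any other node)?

A farthest node from teak is fig (alder, aspen also at distance 4).
The path teak–lime–acacia–beech–fig has 4 edges.

4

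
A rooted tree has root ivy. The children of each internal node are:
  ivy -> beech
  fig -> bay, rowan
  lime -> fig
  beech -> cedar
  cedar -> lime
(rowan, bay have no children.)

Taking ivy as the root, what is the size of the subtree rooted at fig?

The subtree rooted at fig contains: fig, bay, rowan — 3 nodes.

3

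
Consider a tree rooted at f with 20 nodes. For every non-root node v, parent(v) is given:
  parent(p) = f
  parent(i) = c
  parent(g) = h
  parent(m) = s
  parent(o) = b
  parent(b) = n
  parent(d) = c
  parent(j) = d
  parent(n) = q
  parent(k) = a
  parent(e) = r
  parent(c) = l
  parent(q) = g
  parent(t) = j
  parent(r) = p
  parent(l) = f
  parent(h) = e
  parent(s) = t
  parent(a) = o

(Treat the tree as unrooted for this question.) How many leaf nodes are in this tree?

Exactly 3 nodes have a single neighbour: i, k, m.

3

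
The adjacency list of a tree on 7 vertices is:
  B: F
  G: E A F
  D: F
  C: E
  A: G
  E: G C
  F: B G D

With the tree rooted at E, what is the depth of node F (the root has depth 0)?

2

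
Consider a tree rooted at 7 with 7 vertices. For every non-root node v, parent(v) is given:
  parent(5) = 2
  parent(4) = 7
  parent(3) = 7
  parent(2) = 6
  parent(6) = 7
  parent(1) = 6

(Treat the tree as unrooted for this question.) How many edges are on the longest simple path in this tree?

4

Starting from 3, a farthest node is 5 at distance 4.
One longest path: 3 – 7 – 6 – 2 – 5.
So the diameter is 4.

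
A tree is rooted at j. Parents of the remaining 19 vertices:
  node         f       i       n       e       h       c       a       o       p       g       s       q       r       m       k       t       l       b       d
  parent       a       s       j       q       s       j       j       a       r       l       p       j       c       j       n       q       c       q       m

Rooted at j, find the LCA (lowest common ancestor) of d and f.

j

Path d→root: d m j; path f→root: f a j.
First common node: j.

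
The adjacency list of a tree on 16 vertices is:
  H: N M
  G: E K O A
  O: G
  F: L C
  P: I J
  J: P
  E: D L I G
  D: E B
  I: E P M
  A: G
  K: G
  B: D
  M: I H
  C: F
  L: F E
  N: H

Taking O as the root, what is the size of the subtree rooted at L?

3

Descendants of L (including itself): L, F, C. That's 3.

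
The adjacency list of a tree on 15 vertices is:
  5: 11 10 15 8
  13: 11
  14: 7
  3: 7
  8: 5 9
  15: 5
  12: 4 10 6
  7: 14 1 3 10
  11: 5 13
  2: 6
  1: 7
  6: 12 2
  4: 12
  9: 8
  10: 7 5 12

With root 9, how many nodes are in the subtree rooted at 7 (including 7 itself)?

Descendants of 7 (including itself): 7, 1, 14, 3. That's 4.

4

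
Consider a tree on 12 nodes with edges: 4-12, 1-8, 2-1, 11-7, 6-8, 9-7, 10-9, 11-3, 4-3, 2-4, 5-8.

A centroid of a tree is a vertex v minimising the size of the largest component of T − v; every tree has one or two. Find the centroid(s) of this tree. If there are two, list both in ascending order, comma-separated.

If 4 is removed the pieces have sizes 5, 5, 1, all ≤ ⌊12/2⌋ = 6.
Every other node leaves some component of size > 6, so the centroid is unique.

4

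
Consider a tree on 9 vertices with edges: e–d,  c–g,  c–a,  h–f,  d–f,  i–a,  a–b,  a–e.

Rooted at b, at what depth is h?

5

b–a–e–d–f–h — 5 edges.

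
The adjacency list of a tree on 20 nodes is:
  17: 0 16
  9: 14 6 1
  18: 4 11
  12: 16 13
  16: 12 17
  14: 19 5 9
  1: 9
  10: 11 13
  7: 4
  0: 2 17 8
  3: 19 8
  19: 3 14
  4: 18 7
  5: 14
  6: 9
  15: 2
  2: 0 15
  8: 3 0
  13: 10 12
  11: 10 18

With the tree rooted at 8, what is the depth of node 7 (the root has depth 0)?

Climbing from 7 to the root: 7 – 4 – 18 – 11 – 10 – 13 – 12 – 16 – 17 – 0 – 8. That's 10 steps.

10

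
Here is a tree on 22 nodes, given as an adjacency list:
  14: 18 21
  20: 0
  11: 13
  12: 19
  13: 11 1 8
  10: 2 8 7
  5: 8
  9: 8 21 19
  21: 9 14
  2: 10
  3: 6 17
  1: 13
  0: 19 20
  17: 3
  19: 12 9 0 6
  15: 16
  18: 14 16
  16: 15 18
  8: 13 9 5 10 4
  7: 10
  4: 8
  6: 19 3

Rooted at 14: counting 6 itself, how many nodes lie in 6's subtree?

3

6's subtree: {6, 3, 17}, size 3.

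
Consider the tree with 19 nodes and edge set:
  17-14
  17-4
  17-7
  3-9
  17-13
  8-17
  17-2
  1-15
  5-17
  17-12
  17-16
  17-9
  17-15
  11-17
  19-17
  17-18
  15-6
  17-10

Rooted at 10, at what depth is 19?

10 → 17 → 19 — 2 edges.

2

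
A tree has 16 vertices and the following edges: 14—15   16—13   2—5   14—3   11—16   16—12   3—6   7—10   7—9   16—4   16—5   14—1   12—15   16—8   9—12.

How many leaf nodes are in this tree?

The leaves are 1, 2, 4, 6, 8, 10, 11, 13.
That is 8 leaves.

8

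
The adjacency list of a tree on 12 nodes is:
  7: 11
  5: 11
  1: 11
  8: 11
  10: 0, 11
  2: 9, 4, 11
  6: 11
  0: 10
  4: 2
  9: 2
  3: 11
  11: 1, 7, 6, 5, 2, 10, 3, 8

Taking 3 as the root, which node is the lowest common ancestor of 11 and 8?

11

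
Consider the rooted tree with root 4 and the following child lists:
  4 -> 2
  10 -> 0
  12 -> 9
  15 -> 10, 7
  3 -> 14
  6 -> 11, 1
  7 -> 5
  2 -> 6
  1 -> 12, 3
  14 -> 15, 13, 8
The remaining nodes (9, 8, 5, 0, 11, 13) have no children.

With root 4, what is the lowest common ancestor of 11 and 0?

6

Ancestors of 11 (toward the root): 11, 6, 2, 4.
Ancestors of 0: 0, 10, 15, 14, 3, 1, 6, 2, 4.
The deepest node appearing in both lists is 6.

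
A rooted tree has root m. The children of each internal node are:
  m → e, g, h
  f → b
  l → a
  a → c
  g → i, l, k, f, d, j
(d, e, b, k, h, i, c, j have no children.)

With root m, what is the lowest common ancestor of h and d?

m

h's ancestor chain is h, m and d's is d, g, m; they first meet at m.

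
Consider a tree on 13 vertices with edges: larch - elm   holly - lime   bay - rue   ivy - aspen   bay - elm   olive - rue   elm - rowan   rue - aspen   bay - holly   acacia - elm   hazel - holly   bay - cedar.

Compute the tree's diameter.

5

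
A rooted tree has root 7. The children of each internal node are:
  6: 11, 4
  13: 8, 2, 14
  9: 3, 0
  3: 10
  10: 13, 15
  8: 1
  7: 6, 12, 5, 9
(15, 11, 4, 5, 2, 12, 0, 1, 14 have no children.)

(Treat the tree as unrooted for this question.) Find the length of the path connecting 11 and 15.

6

The path is 11 – 6 – 7 – 9 – 3 – 10 – 15, which has 6 edges.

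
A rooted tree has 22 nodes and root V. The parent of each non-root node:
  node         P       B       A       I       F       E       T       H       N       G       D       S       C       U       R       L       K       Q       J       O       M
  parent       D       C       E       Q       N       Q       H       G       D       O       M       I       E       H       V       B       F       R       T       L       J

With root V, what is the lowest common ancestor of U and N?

Path U→root: U H G O L B C E Q R V; path N→root: N D M J T H G O L B C E Q R V.
First common node: H.

H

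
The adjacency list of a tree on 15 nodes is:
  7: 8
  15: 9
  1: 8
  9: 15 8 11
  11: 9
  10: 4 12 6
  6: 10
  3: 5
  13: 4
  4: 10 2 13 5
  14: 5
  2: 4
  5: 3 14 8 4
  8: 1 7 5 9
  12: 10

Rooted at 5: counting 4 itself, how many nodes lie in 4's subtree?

6

Descendants of 4 (including itself): 4, 10, 2, 13, 6, 12. That's 6.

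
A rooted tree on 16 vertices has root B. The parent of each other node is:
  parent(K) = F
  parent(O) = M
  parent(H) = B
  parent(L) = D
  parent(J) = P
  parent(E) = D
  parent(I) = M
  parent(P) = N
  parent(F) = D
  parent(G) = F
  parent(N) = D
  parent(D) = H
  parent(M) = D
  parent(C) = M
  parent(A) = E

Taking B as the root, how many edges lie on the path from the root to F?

B – H – D – F — 3 edges.

3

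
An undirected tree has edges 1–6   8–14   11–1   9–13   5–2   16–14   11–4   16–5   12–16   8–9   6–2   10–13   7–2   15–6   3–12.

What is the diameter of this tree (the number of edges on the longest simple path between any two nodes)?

11

BFS from 4 reaches 10 last, at distance 11; BFS from 10 confirms no node is farther.
Path: 4 - 11 - 1 - 6 - 2 - 5 - 16 - 14 - 8 - 9 - 13 - 10.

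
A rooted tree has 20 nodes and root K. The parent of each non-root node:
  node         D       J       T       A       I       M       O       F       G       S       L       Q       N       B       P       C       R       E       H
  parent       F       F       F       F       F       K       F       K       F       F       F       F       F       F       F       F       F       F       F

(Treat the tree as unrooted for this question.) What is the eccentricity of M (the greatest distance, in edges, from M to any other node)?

3

The node farthest from M is J (E, L, B, H, T, A, R, P, C, G, I, O, N, D, Q, S also at distance 3), via M-K-F-J — 3 edges.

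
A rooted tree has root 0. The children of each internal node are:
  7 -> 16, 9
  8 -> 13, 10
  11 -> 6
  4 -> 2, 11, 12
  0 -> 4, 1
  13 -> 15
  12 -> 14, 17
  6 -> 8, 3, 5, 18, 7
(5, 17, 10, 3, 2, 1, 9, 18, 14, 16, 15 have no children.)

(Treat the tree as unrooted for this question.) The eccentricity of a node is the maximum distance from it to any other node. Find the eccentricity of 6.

4

A farthest node from 6 is 14 (17, 1 also at distance 4).
The path 6–11–4–12–14 has 4 edges.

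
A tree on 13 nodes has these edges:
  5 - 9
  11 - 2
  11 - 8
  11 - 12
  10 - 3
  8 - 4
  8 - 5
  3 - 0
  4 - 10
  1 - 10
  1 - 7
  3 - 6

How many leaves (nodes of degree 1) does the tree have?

Exactly 6 nodes have a single neighbour: 0, 2, 6, 7, 9, 12.

6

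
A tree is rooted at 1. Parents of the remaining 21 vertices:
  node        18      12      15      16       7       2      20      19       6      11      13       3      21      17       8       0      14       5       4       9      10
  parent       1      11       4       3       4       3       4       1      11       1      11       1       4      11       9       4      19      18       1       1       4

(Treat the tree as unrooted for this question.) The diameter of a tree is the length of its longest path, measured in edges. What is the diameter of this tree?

4

BFS from 7 reaches 14 last, at distance 4; BFS from 14 confirms no node is farther.
Path: 7 - 4 - 1 - 19 - 14.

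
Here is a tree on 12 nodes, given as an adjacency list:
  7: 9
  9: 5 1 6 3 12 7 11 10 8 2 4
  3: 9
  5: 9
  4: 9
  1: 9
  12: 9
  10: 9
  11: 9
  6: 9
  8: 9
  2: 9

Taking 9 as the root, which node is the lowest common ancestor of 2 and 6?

9

2's ancestor chain is 2, 9 and 6's is 6, 9; they first meet at 9.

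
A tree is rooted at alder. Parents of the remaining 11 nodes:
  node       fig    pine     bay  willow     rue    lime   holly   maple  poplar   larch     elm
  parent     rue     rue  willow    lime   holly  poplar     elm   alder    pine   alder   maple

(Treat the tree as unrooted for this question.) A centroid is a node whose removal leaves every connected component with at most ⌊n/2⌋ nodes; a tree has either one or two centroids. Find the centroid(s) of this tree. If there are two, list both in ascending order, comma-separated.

rue

If rue is removed the pieces have sizes 5, 5, 1, all ≤ ⌊12/2⌋ = 6.
Every other node leaves some component of size > 6, so the centroid is unique.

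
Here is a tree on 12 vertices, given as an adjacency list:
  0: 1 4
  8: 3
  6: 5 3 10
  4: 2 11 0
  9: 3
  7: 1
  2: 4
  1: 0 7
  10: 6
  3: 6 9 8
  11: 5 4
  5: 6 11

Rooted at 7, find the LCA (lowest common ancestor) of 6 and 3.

Ancestors of 6 (toward the root): 6, 5, 11, 4, 0, 1, 7.
Ancestors of 3: 3, 6, 5, 11, 4, 0, 1, 7.
The deepest node appearing in both lists is 6.

6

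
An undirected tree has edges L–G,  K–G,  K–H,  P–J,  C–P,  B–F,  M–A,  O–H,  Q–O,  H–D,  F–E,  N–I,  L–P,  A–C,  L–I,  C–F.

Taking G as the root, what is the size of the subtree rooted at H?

Descendants of H (including itself): H, O, D, Q. That's 4.

4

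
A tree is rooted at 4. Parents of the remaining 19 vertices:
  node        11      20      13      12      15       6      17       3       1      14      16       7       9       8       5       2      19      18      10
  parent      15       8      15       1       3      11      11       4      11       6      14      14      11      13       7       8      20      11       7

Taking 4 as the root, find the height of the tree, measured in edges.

10 sits deepest: 4 → 3 → 15 → 11 → 6 → 14 → 7 → 10 — 7 edges from the root.

7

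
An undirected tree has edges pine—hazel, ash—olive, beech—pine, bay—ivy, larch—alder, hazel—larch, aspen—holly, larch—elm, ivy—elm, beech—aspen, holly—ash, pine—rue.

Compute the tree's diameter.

BFS from olive reaches bay last, at distance 10; BFS from bay confirms no node is farther.
Path: olive – ash – holly – aspen – beech – pine – hazel – larch – elm – ivy – bay.

10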